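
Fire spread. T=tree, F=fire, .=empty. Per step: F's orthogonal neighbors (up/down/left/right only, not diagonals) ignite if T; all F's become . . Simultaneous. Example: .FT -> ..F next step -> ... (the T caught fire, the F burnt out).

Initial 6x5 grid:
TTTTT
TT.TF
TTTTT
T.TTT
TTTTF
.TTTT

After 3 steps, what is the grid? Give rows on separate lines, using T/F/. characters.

Step 1: 6 trees catch fire, 2 burn out
  TTTTF
  TT.F.
  TTTTF
  T.TTF
  TTTF.
  .TTTF
Step 2: 5 trees catch fire, 6 burn out
  TTTF.
  TT...
  TTTF.
  T.TF.
  TTF..
  .TTF.
Step 3: 5 trees catch fire, 5 burn out
  TTF..
  TT...
  TTF..
  T.F..
  TF...
  .TF..

TTF..
TT...
TTF..
T.F..
TF...
.TF..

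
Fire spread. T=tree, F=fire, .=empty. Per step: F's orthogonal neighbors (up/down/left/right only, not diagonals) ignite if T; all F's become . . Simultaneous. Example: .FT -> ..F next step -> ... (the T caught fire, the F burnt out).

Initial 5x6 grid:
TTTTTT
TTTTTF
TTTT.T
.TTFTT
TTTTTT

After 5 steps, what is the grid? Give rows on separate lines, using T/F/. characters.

Step 1: 7 trees catch fire, 2 burn out
  TTTTTF
  TTTTF.
  TTTF.F
  .TF.FT
  TTTFTT
Step 2: 7 trees catch fire, 7 burn out
  TTTTF.
  TTTF..
  TTF...
  .F...F
  TTF.FT
Step 3: 5 trees catch fire, 7 burn out
  TTTF..
  TTF...
  TF....
  ......
  TF...F
Step 4: 4 trees catch fire, 5 burn out
  TTF...
  TF....
  F.....
  ......
  F.....
Step 5: 2 trees catch fire, 4 burn out
  TF....
  F.....
  ......
  ......
  ......

TF....
F.....
......
......
......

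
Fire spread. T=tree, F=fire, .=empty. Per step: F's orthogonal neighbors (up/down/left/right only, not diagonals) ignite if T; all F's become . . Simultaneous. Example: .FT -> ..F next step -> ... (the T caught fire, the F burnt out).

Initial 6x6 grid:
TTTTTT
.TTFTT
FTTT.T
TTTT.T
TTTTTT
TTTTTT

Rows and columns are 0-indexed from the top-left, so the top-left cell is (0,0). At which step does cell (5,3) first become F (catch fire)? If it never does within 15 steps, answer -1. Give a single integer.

Step 1: cell (5,3)='T' (+6 fires, +2 burnt)
Step 2: cell (5,3)='T' (+8 fires, +6 burnt)
Step 3: cell (5,3)='T' (+7 fires, +8 burnt)
Step 4: cell (5,3)='F' (+6 fires, +7 burnt)
  -> target ignites at step 4
Step 5: cell (5,3)='.' (+3 fires, +6 burnt)
Step 6: cell (5,3)='.' (+1 fires, +3 burnt)
Step 7: cell (5,3)='.' (+0 fires, +1 burnt)
  fire out at step 7

4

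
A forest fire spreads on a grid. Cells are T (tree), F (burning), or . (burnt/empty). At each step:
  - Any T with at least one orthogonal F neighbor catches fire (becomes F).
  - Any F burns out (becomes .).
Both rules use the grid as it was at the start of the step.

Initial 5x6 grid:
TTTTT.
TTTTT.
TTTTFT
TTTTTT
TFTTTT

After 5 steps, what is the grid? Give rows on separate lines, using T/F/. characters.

Step 1: 7 trees catch fire, 2 burn out
  TTTTT.
  TTTTF.
  TTTF.F
  TFTTFT
  F.FTTT
Step 2: 10 trees catch fire, 7 burn out
  TTTTF.
  TTTF..
  TFF...
  F.FF.F
  ...FFT
Step 3: 5 trees catch fire, 10 burn out
  TTTF..
  TFF...
  F.....
  ......
  .....F
Step 4: 3 trees catch fire, 5 burn out
  TFF...
  F.....
  ......
  ......
  ......
Step 5: 1 trees catch fire, 3 burn out
  F.....
  ......
  ......
  ......
  ......

F.....
......
......
......
......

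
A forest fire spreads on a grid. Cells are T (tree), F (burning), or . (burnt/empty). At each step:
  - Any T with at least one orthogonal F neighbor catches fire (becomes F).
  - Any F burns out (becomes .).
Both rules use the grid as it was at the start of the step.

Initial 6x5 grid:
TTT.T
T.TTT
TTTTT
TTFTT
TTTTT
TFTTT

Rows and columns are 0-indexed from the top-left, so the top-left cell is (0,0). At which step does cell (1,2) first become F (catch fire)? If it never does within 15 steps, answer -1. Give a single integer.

Step 1: cell (1,2)='T' (+7 fires, +2 burnt)
Step 2: cell (1,2)='F' (+8 fires, +7 burnt)
  -> target ignites at step 2
Step 3: cell (1,2)='.' (+6 fires, +8 burnt)
Step 4: cell (1,2)='.' (+3 fires, +6 burnt)
Step 5: cell (1,2)='.' (+2 fires, +3 burnt)
Step 6: cell (1,2)='.' (+0 fires, +2 burnt)
  fire out at step 6

2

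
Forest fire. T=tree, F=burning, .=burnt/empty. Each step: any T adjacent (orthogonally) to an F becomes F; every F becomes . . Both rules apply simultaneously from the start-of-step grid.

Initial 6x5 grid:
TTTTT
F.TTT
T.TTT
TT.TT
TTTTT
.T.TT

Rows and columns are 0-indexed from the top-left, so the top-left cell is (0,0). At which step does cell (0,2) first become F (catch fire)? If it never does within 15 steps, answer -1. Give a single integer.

Step 1: cell (0,2)='T' (+2 fires, +1 burnt)
Step 2: cell (0,2)='T' (+2 fires, +2 burnt)
Step 3: cell (0,2)='F' (+3 fires, +2 burnt)
  -> target ignites at step 3
Step 4: cell (0,2)='.' (+3 fires, +3 burnt)
Step 5: cell (0,2)='.' (+5 fires, +3 burnt)
Step 6: cell (0,2)='.' (+3 fires, +5 burnt)
Step 7: cell (0,2)='.' (+4 fires, +3 burnt)
Step 8: cell (0,2)='.' (+2 fires, +4 burnt)
Step 9: cell (0,2)='.' (+0 fires, +2 burnt)
  fire out at step 9

3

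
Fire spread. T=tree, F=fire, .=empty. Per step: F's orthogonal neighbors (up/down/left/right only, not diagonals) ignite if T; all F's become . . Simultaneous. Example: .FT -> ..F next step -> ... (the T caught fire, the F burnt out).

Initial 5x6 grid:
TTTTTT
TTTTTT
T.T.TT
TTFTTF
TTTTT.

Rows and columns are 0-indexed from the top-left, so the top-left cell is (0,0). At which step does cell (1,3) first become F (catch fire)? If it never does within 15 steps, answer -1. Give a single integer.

Step 1: cell (1,3)='T' (+6 fires, +2 burnt)
Step 2: cell (1,3)='T' (+7 fires, +6 burnt)
Step 3: cell (1,3)='F' (+7 fires, +7 burnt)
  -> target ignites at step 3
Step 4: cell (1,3)='.' (+4 fires, +7 burnt)
Step 5: cell (1,3)='.' (+1 fires, +4 burnt)
Step 6: cell (1,3)='.' (+0 fires, +1 burnt)
  fire out at step 6

3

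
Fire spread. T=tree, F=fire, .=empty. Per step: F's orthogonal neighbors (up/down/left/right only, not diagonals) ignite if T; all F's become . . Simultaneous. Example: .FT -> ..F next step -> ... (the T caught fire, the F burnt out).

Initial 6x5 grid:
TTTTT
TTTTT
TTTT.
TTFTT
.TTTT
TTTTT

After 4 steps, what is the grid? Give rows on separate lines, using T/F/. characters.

Step 1: 4 trees catch fire, 1 burn out
  TTTTT
  TTTTT
  TTFT.
  TF.FT
  .TFTT
  TTTTT
Step 2: 8 trees catch fire, 4 burn out
  TTTTT
  TTFTT
  TF.F.
  F...F
  .F.FT
  TTFTT
Step 3: 7 trees catch fire, 8 burn out
  TTFTT
  TF.FT
  F....
  .....
  ....F
  TF.FT
Step 4: 6 trees catch fire, 7 burn out
  TF.FT
  F...F
  .....
  .....
  .....
  F...F

TF.FT
F...F
.....
.....
.....
F...F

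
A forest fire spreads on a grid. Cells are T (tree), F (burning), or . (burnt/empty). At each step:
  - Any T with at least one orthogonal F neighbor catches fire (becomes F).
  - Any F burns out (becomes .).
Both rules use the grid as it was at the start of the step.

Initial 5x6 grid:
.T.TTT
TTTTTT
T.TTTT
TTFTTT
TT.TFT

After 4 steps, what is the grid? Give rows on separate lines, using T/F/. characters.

Step 1: 6 trees catch fire, 2 burn out
  .T.TTT
  TTTTTT
  T.FTTT
  TF.FFT
  TT.F.F
Step 2: 6 trees catch fire, 6 burn out
  .T.TTT
  TTFTTT
  T..FFT
  F....F
  TF....
Step 3: 6 trees catch fire, 6 burn out
  .T.TTT
  TF.FFT
  F....F
  ......
  F.....
Step 4: 5 trees catch fire, 6 burn out
  .F.FFT
  F....F
  ......
  ......
  ......

.F.FFT
F....F
......
......
......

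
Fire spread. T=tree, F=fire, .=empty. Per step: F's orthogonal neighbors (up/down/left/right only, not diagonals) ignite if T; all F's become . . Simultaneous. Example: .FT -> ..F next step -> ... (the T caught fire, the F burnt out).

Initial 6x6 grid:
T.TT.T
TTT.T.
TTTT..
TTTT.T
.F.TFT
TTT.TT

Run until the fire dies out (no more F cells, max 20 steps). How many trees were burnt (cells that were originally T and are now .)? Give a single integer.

Answer: 22

Derivation:
Step 1: +5 fires, +2 burnt (F count now 5)
Step 2: +8 fires, +5 burnt (F count now 8)
Step 3: +4 fires, +8 burnt (F count now 4)
Step 4: +2 fires, +4 burnt (F count now 2)
Step 5: +2 fires, +2 burnt (F count now 2)
Step 6: +1 fires, +2 burnt (F count now 1)
Step 7: +0 fires, +1 burnt (F count now 0)
Fire out after step 7
Initially T: 24, now '.': 34
Total burnt (originally-T cells now '.'): 22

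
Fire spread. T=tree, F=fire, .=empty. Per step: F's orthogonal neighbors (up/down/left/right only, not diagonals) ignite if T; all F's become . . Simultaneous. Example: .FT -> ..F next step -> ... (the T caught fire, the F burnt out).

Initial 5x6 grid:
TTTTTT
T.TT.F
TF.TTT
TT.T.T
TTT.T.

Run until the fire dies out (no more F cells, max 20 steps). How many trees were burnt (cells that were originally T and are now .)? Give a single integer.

Answer: 20

Derivation:
Step 1: +4 fires, +2 burnt (F count now 4)
Step 2: +6 fires, +4 burnt (F count now 6)
Step 3: +5 fires, +6 burnt (F count now 5)
Step 4: +4 fires, +5 burnt (F count now 4)
Step 5: +1 fires, +4 burnt (F count now 1)
Step 6: +0 fires, +1 burnt (F count now 0)
Fire out after step 6
Initially T: 21, now '.': 29
Total burnt (originally-T cells now '.'): 20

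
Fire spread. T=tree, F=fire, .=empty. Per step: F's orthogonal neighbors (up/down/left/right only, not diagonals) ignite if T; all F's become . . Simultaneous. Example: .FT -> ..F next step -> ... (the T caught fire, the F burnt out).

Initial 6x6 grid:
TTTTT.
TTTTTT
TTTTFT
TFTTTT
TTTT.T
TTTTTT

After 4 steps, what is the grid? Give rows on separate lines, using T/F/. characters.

Step 1: 8 trees catch fire, 2 burn out
  TTTTT.
  TTTTFT
  TFTF.F
  F.FTFT
  TFTT.T
  TTTTTT
Step 2: 11 trees catch fire, 8 burn out
  TTTTF.
  TFTF.F
  F.F...
  ...F.F
  F.FT.T
  TFTTTT
Step 3: 8 trees catch fire, 11 burn out
  TFTF..
  F.F...
  ......
  ......
  ...F.F
  F.FTTT
Step 4: 4 trees catch fire, 8 burn out
  F.F...
  ......
  ......
  ......
  ......
  ...FTF

F.F...
......
......
......
......
...FTF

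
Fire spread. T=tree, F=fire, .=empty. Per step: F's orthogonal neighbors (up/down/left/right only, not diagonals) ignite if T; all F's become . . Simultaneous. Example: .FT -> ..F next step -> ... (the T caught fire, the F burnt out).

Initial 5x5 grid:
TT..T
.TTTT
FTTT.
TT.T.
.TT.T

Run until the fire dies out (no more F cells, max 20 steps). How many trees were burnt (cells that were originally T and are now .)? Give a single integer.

Answer: 15

Derivation:
Step 1: +2 fires, +1 burnt (F count now 2)
Step 2: +3 fires, +2 burnt (F count now 3)
Step 3: +4 fires, +3 burnt (F count now 4)
Step 4: +4 fires, +4 burnt (F count now 4)
Step 5: +1 fires, +4 burnt (F count now 1)
Step 6: +1 fires, +1 burnt (F count now 1)
Step 7: +0 fires, +1 burnt (F count now 0)
Fire out after step 7
Initially T: 16, now '.': 24
Total burnt (originally-T cells now '.'): 15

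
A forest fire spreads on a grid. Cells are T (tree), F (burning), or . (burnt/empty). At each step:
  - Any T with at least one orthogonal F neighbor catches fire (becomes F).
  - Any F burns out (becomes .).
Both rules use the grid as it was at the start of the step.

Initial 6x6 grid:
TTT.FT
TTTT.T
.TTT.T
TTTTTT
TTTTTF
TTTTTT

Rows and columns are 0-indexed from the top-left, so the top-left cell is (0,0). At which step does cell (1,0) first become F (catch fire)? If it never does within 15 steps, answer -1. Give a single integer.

Step 1: cell (1,0)='T' (+4 fires, +2 burnt)
Step 2: cell (1,0)='T' (+5 fires, +4 burnt)
Step 3: cell (1,0)='T' (+3 fires, +5 burnt)
Step 4: cell (1,0)='T' (+4 fires, +3 burnt)
Step 5: cell (1,0)='T' (+5 fires, +4 burnt)
Step 6: cell (1,0)='T' (+4 fires, +5 burnt)
Step 7: cell (1,0)='T' (+2 fires, +4 burnt)
Step 8: cell (1,0)='F' (+2 fires, +2 burnt)
  -> target ignites at step 8
Step 9: cell (1,0)='.' (+1 fires, +2 burnt)
Step 10: cell (1,0)='.' (+0 fires, +1 burnt)
  fire out at step 10

8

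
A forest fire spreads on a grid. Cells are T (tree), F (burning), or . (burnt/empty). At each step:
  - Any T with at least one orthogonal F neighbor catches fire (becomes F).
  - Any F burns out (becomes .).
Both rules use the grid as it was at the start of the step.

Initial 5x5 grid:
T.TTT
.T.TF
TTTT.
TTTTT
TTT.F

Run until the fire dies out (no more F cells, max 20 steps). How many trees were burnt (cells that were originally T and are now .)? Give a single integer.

Step 1: +3 fires, +2 burnt (F count now 3)
Step 2: +3 fires, +3 burnt (F count now 3)
Step 3: +3 fires, +3 burnt (F count now 3)
Step 4: +3 fires, +3 burnt (F count now 3)
Step 5: +4 fires, +3 burnt (F count now 4)
Step 6: +1 fires, +4 burnt (F count now 1)
Step 7: +0 fires, +1 burnt (F count now 0)
Fire out after step 7
Initially T: 18, now '.': 24
Total burnt (originally-T cells now '.'): 17

Answer: 17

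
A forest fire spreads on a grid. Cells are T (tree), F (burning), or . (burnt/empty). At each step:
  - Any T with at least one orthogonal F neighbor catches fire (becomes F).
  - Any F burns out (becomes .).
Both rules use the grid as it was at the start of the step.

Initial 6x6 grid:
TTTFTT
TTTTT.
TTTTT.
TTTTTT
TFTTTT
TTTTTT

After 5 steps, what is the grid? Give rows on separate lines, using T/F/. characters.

Step 1: 7 trees catch fire, 2 burn out
  TTF.FT
  TTTFT.
  TTTTT.
  TFTTTT
  F.FTTT
  TFTTTT
Step 2: 11 trees catch fire, 7 burn out
  TF...F
  TTF.F.
  TFTFT.
  F.FTTT
  ...FTT
  F.FTTT
Step 3: 8 trees catch fire, 11 burn out
  F.....
  TF....
  F.F.F.
  ...FTT
  ....FT
  ...FTT
Step 4: 4 trees catch fire, 8 burn out
  ......
  F.....
  ......
  ....FT
  .....F
  ....FT
Step 5: 2 trees catch fire, 4 burn out
  ......
  ......
  ......
  .....F
  ......
  .....F

......
......
......
.....F
......
.....F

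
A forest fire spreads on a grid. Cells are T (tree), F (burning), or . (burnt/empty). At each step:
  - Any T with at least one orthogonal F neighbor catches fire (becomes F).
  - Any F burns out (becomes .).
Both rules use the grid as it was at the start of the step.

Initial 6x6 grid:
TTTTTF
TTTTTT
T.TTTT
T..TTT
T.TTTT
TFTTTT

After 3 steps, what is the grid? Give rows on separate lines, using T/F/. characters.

Step 1: 4 trees catch fire, 2 burn out
  TTTTF.
  TTTTTF
  T.TTTT
  T..TTT
  T.TTTT
  F.FTTT
Step 2: 6 trees catch fire, 4 burn out
  TTTF..
  TTTTF.
  T.TTTF
  T..TTT
  F.FTTT
  ...FTT
Step 3: 7 trees catch fire, 6 burn out
  TTF...
  TTTF..
  T.TTF.
  F..TTF
  ...FTT
  ....FT

TTF...
TTTF..
T.TTF.
F..TTF
...FTT
....FT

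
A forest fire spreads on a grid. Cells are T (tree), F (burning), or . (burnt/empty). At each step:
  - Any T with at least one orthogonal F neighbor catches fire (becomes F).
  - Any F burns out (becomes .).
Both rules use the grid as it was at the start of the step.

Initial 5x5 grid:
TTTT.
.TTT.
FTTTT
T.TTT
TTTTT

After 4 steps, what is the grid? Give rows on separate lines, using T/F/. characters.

Step 1: 2 trees catch fire, 1 burn out
  TTTT.
  .TTT.
  .FTTT
  F.TTT
  TTTTT
Step 2: 3 trees catch fire, 2 burn out
  TTTT.
  .FTT.
  ..FTT
  ..TTT
  FTTTT
Step 3: 5 trees catch fire, 3 burn out
  TFTT.
  ..FT.
  ...FT
  ..FTT
  .FTTT
Step 4: 6 trees catch fire, 5 burn out
  F.FT.
  ...F.
  ....F
  ...FT
  ..FTT

F.FT.
...F.
....F
...FT
..FTT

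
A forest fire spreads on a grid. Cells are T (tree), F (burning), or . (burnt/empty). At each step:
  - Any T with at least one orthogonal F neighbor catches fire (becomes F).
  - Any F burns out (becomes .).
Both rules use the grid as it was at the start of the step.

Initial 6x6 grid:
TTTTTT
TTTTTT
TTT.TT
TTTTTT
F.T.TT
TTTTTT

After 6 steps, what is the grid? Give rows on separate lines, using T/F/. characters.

Step 1: 2 trees catch fire, 1 burn out
  TTTTTT
  TTTTTT
  TTT.TT
  FTTTTT
  ..T.TT
  FTTTTT
Step 2: 3 trees catch fire, 2 burn out
  TTTTTT
  TTTTTT
  FTT.TT
  .FTTTT
  ..T.TT
  .FTTTT
Step 3: 4 trees catch fire, 3 burn out
  TTTTTT
  FTTTTT
  .FT.TT
  ..FTTT
  ..T.TT
  ..FTTT
Step 4: 6 trees catch fire, 4 burn out
  FTTTTT
  .FTTTT
  ..F.TT
  ...FTT
  ..F.TT
  ...FTT
Step 5: 4 trees catch fire, 6 burn out
  .FTTTT
  ..FTTT
  ....TT
  ....FT
  ....TT
  ....FT
Step 6: 6 trees catch fire, 4 burn out
  ..FTTT
  ...FTT
  ....FT
  .....F
  ....FT
  .....F

..FTTT
...FTT
....FT
.....F
....FT
.....F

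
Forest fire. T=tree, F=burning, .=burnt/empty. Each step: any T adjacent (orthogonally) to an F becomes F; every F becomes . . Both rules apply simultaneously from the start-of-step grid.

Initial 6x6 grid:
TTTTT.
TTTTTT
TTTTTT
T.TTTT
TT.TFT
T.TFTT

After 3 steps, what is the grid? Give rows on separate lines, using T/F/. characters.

Step 1: 5 trees catch fire, 2 burn out
  TTTTT.
  TTTTTT
  TTTTTT
  T.TTFT
  TT.F.F
  T.F.FT
Step 2: 4 trees catch fire, 5 burn out
  TTTTT.
  TTTTTT
  TTTTFT
  T.TF.F
  TT....
  T....F
Step 3: 4 trees catch fire, 4 burn out
  TTTTT.
  TTTTFT
  TTTF.F
  T.F...
  TT....
  T.....

TTTTT.
TTTTFT
TTTF.F
T.F...
TT....
T.....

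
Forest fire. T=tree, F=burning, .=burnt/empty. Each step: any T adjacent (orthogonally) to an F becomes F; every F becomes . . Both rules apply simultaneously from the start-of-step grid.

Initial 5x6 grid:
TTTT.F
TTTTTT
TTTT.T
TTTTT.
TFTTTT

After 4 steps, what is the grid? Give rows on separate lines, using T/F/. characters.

Step 1: 4 trees catch fire, 2 burn out
  TTTT..
  TTTTTF
  TTTT.T
  TFTTT.
  F.FTTT
Step 2: 6 trees catch fire, 4 burn out
  TTTT..
  TTTTF.
  TFTT.F
  F.FTT.
  ...FTT
Step 3: 6 trees catch fire, 6 burn out
  TTTT..
  TFTF..
  F.FT..
  ...FT.
  ....FT
Step 4: 7 trees catch fire, 6 burn out
  TFTF..
  F.F...
  ...F..
  ....F.
  .....F

TFTF..
F.F...
...F..
....F.
.....F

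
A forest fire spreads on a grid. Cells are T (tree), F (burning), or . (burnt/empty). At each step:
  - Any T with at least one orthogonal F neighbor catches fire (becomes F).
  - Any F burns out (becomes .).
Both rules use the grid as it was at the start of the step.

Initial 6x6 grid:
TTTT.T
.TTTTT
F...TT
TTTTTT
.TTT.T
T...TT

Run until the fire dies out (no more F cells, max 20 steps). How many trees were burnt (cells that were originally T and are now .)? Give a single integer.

Answer: 24

Derivation:
Step 1: +1 fires, +1 burnt (F count now 1)
Step 2: +1 fires, +1 burnt (F count now 1)
Step 3: +2 fires, +1 burnt (F count now 2)
Step 4: +2 fires, +2 burnt (F count now 2)
Step 5: +2 fires, +2 burnt (F count now 2)
Step 6: +2 fires, +2 burnt (F count now 2)
Step 7: +3 fires, +2 burnt (F count now 3)
Step 8: +3 fires, +3 burnt (F count now 3)
Step 9: +4 fires, +3 burnt (F count now 4)
Step 10: +2 fires, +4 burnt (F count now 2)
Step 11: +1 fires, +2 burnt (F count now 1)
Step 12: +1 fires, +1 burnt (F count now 1)
Step 13: +0 fires, +1 burnt (F count now 0)
Fire out after step 13
Initially T: 25, now '.': 35
Total burnt (originally-T cells now '.'): 24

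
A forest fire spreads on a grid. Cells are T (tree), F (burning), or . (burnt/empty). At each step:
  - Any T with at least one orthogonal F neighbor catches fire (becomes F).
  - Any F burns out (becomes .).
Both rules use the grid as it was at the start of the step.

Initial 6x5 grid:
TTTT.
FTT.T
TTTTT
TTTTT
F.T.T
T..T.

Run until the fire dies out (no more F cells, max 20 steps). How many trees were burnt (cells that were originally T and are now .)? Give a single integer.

Step 1: +5 fires, +2 burnt (F count now 5)
Step 2: +4 fires, +5 burnt (F count now 4)
Step 3: +3 fires, +4 burnt (F count now 3)
Step 4: +4 fires, +3 burnt (F count now 4)
Step 5: +2 fires, +4 burnt (F count now 2)
Step 6: +2 fires, +2 burnt (F count now 2)
Step 7: +0 fires, +2 burnt (F count now 0)
Fire out after step 7
Initially T: 21, now '.': 29
Total burnt (originally-T cells now '.'): 20

Answer: 20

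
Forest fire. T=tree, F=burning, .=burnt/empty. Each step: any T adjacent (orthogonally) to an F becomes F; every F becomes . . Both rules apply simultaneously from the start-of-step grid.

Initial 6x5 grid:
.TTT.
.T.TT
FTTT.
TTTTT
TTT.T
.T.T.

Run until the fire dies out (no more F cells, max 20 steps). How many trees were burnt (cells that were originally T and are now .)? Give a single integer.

Answer: 19

Derivation:
Step 1: +2 fires, +1 burnt (F count now 2)
Step 2: +4 fires, +2 burnt (F count now 4)
Step 3: +4 fires, +4 burnt (F count now 4)
Step 4: +5 fires, +4 burnt (F count now 5)
Step 5: +3 fires, +5 burnt (F count now 3)
Step 6: +1 fires, +3 burnt (F count now 1)
Step 7: +0 fires, +1 burnt (F count now 0)
Fire out after step 7
Initially T: 20, now '.': 29
Total burnt (originally-T cells now '.'): 19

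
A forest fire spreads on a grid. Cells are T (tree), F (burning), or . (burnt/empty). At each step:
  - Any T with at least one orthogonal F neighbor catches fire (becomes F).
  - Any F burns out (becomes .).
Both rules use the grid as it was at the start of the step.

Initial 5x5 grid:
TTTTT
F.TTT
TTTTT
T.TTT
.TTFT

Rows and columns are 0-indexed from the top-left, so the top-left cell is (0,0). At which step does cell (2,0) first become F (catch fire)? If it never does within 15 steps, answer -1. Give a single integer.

Step 1: cell (2,0)='F' (+5 fires, +2 burnt)
  -> target ignites at step 1
Step 2: cell (2,0)='.' (+7 fires, +5 burnt)
Step 3: cell (2,0)='.' (+4 fires, +7 burnt)
Step 4: cell (2,0)='.' (+3 fires, +4 burnt)
Step 5: cell (2,0)='.' (+1 fires, +3 burnt)
Step 6: cell (2,0)='.' (+0 fires, +1 burnt)
  fire out at step 6

1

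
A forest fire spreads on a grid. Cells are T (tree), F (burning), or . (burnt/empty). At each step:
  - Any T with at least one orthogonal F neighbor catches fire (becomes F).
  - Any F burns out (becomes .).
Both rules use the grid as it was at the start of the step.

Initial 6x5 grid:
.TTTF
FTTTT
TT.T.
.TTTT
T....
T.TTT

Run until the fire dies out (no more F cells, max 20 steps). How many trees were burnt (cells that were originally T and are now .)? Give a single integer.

Answer: 14

Derivation:
Step 1: +4 fires, +2 burnt (F count now 4)
Step 2: +5 fires, +4 burnt (F count now 5)
Step 3: +2 fires, +5 burnt (F count now 2)
Step 4: +2 fires, +2 burnt (F count now 2)
Step 5: +1 fires, +2 burnt (F count now 1)
Step 6: +0 fires, +1 burnt (F count now 0)
Fire out after step 6
Initially T: 19, now '.': 25
Total burnt (originally-T cells now '.'): 14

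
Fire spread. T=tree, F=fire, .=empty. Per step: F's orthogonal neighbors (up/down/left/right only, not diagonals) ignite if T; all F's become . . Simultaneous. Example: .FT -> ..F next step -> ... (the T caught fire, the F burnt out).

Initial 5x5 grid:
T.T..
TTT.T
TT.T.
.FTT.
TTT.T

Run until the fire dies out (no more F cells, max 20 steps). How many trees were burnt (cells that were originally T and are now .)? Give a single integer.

Step 1: +3 fires, +1 burnt (F count now 3)
Step 2: +5 fires, +3 burnt (F count now 5)
Step 3: +3 fires, +5 burnt (F count now 3)
Step 4: +2 fires, +3 burnt (F count now 2)
Step 5: +0 fires, +2 burnt (F count now 0)
Fire out after step 5
Initially T: 15, now '.': 23
Total burnt (originally-T cells now '.'): 13

Answer: 13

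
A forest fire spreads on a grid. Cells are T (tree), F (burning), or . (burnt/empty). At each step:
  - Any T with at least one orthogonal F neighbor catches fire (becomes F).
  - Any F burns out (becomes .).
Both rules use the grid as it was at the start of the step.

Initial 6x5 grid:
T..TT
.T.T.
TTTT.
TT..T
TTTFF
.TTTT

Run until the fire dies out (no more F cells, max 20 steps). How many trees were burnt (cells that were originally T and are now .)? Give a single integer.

Step 1: +4 fires, +2 burnt (F count now 4)
Step 2: +2 fires, +4 burnt (F count now 2)
Step 3: +3 fires, +2 burnt (F count now 3)
Step 4: +2 fires, +3 burnt (F count now 2)
Step 5: +3 fires, +2 burnt (F count now 3)
Step 6: +1 fires, +3 burnt (F count now 1)
Step 7: +1 fires, +1 burnt (F count now 1)
Step 8: +1 fires, +1 burnt (F count now 1)
Step 9: +1 fires, +1 burnt (F count now 1)
Step 10: +0 fires, +1 burnt (F count now 0)
Fire out after step 10
Initially T: 19, now '.': 29
Total burnt (originally-T cells now '.'): 18

Answer: 18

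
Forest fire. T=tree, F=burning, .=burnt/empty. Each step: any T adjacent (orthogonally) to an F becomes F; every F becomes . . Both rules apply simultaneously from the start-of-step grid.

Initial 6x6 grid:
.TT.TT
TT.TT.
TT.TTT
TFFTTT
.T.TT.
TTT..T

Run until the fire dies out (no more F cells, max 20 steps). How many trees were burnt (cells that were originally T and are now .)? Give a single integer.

Answer: 23

Derivation:
Step 1: +4 fires, +2 burnt (F count now 4)
Step 2: +6 fires, +4 burnt (F count now 6)
Step 3: +8 fires, +6 burnt (F count now 8)
Step 4: +3 fires, +8 burnt (F count now 3)
Step 5: +1 fires, +3 burnt (F count now 1)
Step 6: +1 fires, +1 burnt (F count now 1)
Step 7: +0 fires, +1 burnt (F count now 0)
Fire out after step 7
Initially T: 24, now '.': 35
Total burnt (originally-T cells now '.'): 23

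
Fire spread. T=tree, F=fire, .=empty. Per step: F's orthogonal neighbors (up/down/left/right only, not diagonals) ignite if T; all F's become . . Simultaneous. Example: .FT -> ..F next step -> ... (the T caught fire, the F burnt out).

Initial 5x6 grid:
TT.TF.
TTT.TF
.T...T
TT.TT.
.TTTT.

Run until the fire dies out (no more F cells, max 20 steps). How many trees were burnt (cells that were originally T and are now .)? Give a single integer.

Step 1: +3 fires, +2 burnt (F count now 3)
Step 2: +0 fires, +3 burnt (F count now 0)
Fire out after step 2
Initially T: 17, now '.': 16
Total burnt (originally-T cells now '.'): 3

Answer: 3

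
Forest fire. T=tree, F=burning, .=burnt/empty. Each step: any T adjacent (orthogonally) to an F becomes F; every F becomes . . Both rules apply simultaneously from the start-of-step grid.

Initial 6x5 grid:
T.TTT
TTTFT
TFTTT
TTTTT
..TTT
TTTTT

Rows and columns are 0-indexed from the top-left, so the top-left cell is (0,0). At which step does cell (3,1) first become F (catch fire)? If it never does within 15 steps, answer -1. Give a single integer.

Step 1: cell (3,1)='F' (+8 fires, +2 burnt)
  -> target ignites at step 1
Step 2: cell (3,1)='.' (+7 fires, +8 burnt)
Step 3: cell (3,1)='.' (+4 fires, +7 burnt)
Step 4: cell (3,1)='.' (+3 fires, +4 burnt)
Step 5: cell (3,1)='.' (+2 fires, +3 burnt)
Step 6: cell (3,1)='.' (+1 fires, +2 burnt)
Step 7: cell (3,1)='.' (+0 fires, +1 burnt)
  fire out at step 7

1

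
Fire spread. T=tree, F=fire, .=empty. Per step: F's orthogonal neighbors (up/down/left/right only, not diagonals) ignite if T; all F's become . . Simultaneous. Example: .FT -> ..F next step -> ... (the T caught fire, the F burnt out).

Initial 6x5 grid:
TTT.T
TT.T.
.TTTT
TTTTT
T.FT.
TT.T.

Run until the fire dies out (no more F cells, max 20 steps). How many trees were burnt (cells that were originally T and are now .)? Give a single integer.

Step 1: +2 fires, +1 burnt (F count now 2)
Step 2: +4 fires, +2 burnt (F count now 4)
Step 3: +4 fires, +4 burnt (F count now 4)
Step 4: +4 fires, +4 burnt (F count now 4)
Step 5: +3 fires, +4 burnt (F count now 3)
Step 6: +3 fires, +3 burnt (F count now 3)
Step 7: +0 fires, +3 burnt (F count now 0)
Fire out after step 7
Initially T: 21, now '.': 29
Total burnt (originally-T cells now '.'): 20

Answer: 20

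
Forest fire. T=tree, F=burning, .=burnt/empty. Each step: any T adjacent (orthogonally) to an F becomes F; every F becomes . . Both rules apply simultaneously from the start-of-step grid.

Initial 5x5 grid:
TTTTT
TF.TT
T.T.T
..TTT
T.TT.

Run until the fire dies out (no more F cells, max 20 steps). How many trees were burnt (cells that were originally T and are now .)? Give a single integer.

Answer: 16

Derivation:
Step 1: +2 fires, +1 burnt (F count now 2)
Step 2: +3 fires, +2 burnt (F count now 3)
Step 3: +1 fires, +3 burnt (F count now 1)
Step 4: +2 fires, +1 burnt (F count now 2)
Step 5: +1 fires, +2 burnt (F count now 1)
Step 6: +1 fires, +1 burnt (F count now 1)
Step 7: +1 fires, +1 burnt (F count now 1)
Step 8: +1 fires, +1 burnt (F count now 1)
Step 9: +2 fires, +1 burnt (F count now 2)
Step 10: +2 fires, +2 burnt (F count now 2)
Step 11: +0 fires, +2 burnt (F count now 0)
Fire out after step 11
Initially T: 17, now '.': 24
Total burnt (originally-T cells now '.'): 16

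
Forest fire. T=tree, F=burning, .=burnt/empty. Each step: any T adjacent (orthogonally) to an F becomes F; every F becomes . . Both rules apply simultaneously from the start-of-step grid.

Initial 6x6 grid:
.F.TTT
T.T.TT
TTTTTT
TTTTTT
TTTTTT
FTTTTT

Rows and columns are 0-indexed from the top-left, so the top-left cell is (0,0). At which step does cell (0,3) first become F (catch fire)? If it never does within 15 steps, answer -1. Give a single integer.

Step 1: cell (0,3)='T' (+2 fires, +2 burnt)
Step 2: cell (0,3)='T' (+3 fires, +2 burnt)
Step 3: cell (0,3)='T' (+4 fires, +3 burnt)
Step 4: cell (0,3)='T' (+5 fires, +4 burnt)
Step 5: cell (0,3)='T' (+4 fires, +5 burnt)
Step 6: cell (0,3)='T' (+4 fires, +4 burnt)
Step 7: cell (0,3)='T' (+2 fires, +4 burnt)
Step 8: cell (0,3)='T' (+2 fires, +2 burnt)
Step 9: cell (0,3)='T' (+2 fires, +2 burnt)
Step 10: cell (0,3)='F' (+2 fires, +2 burnt)
  -> target ignites at step 10
Step 11: cell (0,3)='.' (+0 fires, +2 burnt)
  fire out at step 11

10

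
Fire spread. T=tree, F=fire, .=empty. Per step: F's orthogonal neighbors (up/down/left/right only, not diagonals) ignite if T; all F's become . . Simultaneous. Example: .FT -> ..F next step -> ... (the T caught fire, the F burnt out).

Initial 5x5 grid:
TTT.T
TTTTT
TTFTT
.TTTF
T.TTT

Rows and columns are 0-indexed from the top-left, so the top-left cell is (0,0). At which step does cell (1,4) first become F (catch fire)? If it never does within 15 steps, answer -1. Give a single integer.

Step 1: cell (1,4)='T' (+7 fires, +2 burnt)
Step 2: cell (1,4)='F' (+8 fires, +7 burnt)
  -> target ignites at step 2
Step 3: cell (1,4)='.' (+3 fires, +8 burnt)
Step 4: cell (1,4)='.' (+1 fires, +3 burnt)
Step 5: cell (1,4)='.' (+0 fires, +1 burnt)
  fire out at step 5

2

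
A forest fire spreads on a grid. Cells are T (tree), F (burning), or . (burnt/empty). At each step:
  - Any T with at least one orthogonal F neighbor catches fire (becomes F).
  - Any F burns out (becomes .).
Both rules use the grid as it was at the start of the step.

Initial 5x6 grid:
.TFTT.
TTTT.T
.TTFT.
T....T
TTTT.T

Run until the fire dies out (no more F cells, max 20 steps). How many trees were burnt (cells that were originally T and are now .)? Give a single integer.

Answer: 10

Derivation:
Step 1: +6 fires, +2 burnt (F count now 6)
Step 2: +3 fires, +6 burnt (F count now 3)
Step 3: +1 fires, +3 burnt (F count now 1)
Step 4: +0 fires, +1 burnt (F count now 0)
Fire out after step 4
Initially T: 18, now '.': 22
Total burnt (originally-T cells now '.'): 10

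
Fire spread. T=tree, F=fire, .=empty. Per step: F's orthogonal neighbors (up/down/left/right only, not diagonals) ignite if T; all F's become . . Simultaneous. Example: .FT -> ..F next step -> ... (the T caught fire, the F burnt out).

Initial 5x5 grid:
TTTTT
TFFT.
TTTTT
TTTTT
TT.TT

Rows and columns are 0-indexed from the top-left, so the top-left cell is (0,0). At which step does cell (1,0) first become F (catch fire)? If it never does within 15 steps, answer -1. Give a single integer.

Step 1: cell (1,0)='F' (+6 fires, +2 burnt)
  -> target ignites at step 1
Step 2: cell (1,0)='.' (+6 fires, +6 burnt)
Step 3: cell (1,0)='.' (+5 fires, +6 burnt)
Step 4: cell (1,0)='.' (+3 fires, +5 burnt)
Step 5: cell (1,0)='.' (+1 fires, +3 burnt)
Step 6: cell (1,0)='.' (+0 fires, +1 burnt)
  fire out at step 6

1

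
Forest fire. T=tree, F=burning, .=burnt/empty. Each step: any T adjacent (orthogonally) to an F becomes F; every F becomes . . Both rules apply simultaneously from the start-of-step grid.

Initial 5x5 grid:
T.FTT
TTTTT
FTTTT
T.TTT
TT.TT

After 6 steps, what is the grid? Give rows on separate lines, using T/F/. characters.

Step 1: 5 trees catch fire, 2 burn out
  T..FT
  FTFTT
  .FTTT
  F.TTT
  TT.TT
Step 2: 6 trees catch fire, 5 burn out
  F...F
  .F.FT
  ..FTT
  ..TTT
  FT.TT
Step 3: 4 trees catch fire, 6 burn out
  .....
  ....F
  ...FT
  ..FTT
  .F.TT
Step 4: 2 trees catch fire, 4 burn out
  .....
  .....
  ....F
  ...FT
  ...TT
Step 5: 2 trees catch fire, 2 burn out
  .....
  .....
  .....
  ....F
  ...FT
Step 6: 1 trees catch fire, 2 burn out
  .....
  .....
  .....
  .....
  ....F

.....
.....
.....
.....
....F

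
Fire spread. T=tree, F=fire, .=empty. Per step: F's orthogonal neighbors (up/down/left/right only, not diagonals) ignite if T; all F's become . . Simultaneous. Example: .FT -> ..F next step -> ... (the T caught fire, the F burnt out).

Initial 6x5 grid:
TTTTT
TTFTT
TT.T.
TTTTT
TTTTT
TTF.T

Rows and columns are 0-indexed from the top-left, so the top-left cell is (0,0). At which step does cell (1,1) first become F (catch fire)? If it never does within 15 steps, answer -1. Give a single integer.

Step 1: cell (1,1)='F' (+5 fires, +2 burnt)
  -> target ignites at step 1
Step 2: cell (1,1)='.' (+10 fires, +5 burnt)
Step 3: cell (1,1)='.' (+7 fires, +10 burnt)
Step 4: cell (1,1)='.' (+3 fires, +7 burnt)
Step 5: cell (1,1)='.' (+0 fires, +3 burnt)
  fire out at step 5

1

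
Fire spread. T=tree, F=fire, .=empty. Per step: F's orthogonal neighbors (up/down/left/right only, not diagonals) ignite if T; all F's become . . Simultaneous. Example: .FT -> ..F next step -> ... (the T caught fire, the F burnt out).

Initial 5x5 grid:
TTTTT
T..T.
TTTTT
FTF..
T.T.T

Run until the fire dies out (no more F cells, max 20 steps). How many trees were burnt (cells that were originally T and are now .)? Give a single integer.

Answer: 15

Derivation:
Step 1: +5 fires, +2 burnt (F count now 5)
Step 2: +3 fires, +5 burnt (F count now 3)
Step 3: +3 fires, +3 burnt (F count now 3)
Step 4: +2 fires, +3 burnt (F count now 2)
Step 5: +2 fires, +2 burnt (F count now 2)
Step 6: +0 fires, +2 burnt (F count now 0)
Fire out after step 6
Initially T: 16, now '.': 24
Total burnt (originally-T cells now '.'): 15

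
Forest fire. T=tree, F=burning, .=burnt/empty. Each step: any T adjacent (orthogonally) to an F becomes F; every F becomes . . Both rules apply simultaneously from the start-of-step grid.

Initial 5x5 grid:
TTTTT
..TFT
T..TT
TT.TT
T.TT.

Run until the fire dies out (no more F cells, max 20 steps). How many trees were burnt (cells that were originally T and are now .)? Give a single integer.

Answer: 13

Derivation:
Step 1: +4 fires, +1 burnt (F count now 4)
Step 2: +4 fires, +4 burnt (F count now 4)
Step 3: +3 fires, +4 burnt (F count now 3)
Step 4: +2 fires, +3 burnt (F count now 2)
Step 5: +0 fires, +2 burnt (F count now 0)
Fire out after step 5
Initially T: 17, now '.': 21
Total burnt (originally-T cells now '.'): 13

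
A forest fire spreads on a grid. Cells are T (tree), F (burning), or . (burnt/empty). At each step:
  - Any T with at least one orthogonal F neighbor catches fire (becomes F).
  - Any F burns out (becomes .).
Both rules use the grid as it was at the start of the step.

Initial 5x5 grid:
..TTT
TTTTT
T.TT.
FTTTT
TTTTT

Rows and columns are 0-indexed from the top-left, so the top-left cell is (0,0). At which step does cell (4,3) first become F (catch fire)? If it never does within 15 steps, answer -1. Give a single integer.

Step 1: cell (4,3)='T' (+3 fires, +1 burnt)
Step 2: cell (4,3)='T' (+3 fires, +3 burnt)
Step 3: cell (4,3)='T' (+4 fires, +3 burnt)
Step 4: cell (4,3)='F' (+4 fires, +4 burnt)
  -> target ignites at step 4
Step 5: cell (4,3)='.' (+3 fires, +4 burnt)
Step 6: cell (4,3)='.' (+2 fires, +3 burnt)
Step 7: cell (4,3)='.' (+1 fires, +2 burnt)
Step 8: cell (4,3)='.' (+0 fires, +1 burnt)
  fire out at step 8

4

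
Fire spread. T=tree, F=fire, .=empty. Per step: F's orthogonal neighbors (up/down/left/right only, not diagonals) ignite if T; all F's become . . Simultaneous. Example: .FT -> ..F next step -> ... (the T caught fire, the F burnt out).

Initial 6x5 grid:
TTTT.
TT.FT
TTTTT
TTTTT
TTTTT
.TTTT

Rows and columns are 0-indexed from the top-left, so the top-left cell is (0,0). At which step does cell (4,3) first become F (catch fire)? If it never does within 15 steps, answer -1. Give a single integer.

Step 1: cell (4,3)='T' (+3 fires, +1 burnt)
Step 2: cell (4,3)='T' (+4 fires, +3 burnt)
Step 3: cell (4,3)='F' (+5 fires, +4 burnt)
  -> target ignites at step 3
Step 4: cell (4,3)='.' (+7 fires, +5 burnt)
Step 5: cell (4,3)='.' (+5 fires, +7 burnt)
Step 6: cell (4,3)='.' (+2 fires, +5 burnt)
Step 7: cell (4,3)='.' (+0 fires, +2 burnt)
  fire out at step 7

3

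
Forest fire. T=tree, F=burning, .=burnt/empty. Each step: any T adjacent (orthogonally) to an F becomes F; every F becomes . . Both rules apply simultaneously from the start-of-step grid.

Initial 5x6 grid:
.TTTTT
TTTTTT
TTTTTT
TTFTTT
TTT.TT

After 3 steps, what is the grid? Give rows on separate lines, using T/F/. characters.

Step 1: 4 trees catch fire, 1 burn out
  .TTTTT
  TTTTTT
  TTFTTT
  TF.FTT
  TTF.TT
Step 2: 6 trees catch fire, 4 burn out
  .TTTTT
  TTFTTT
  TF.FTT
  F...FT
  TF..TT
Step 3: 8 trees catch fire, 6 burn out
  .TFTTT
  TF.FTT
  F...FT
  .....F
  F...FT

.TFTTT
TF.FTT
F...FT
.....F
F...FT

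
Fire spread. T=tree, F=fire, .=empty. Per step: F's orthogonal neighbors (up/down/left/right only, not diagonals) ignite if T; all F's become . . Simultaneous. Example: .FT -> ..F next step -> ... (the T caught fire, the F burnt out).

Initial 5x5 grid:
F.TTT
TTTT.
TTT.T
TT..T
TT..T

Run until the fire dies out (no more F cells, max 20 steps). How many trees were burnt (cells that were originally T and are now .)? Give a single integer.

Step 1: +1 fires, +1 burnt (F count now 1)
Step 2: +2 fires, +1 burnt (F count now 2)
Step 3: +3 fires, +2 burnt (F count now 3)
Step 4: +5 fires, +3 burnt (F count now 5)
Step 5: +2 fires, +5 burnt (F count now 2)
Step 6: +1 fires, +2 burnt (F count now 1)
Step 7: +0 fires, +1 burnt (F count now 0)
Fire out after step 7
Initially T: 17, now '.': 22
Total burnt (originally-T cells now '.'): 14

Answer: 14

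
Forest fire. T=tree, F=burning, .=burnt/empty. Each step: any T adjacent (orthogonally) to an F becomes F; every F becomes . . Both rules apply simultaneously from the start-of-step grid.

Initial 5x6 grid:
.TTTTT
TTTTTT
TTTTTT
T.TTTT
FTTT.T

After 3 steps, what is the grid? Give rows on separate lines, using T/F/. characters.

Step 1: 2 trees catch fire, 1 burn out
  .TTTTT
  TTTTTT
  TTTTTT
  F.TTTT
  .FTT.T
Step 2: 2 trees catch fire, 2 burn out
  .TTTTT
  TTTTTT
  FTTTTT
  ..TTTT
  ..FT.T
Step 3: 4 trees catch fire, 2 burn out
  .TTTTT
  FTTTTT
  .FTTTT
  ..FTTT
  ...F.T

.TTTTT
FTTTTT
.FTTTT
..FTTT
...F.T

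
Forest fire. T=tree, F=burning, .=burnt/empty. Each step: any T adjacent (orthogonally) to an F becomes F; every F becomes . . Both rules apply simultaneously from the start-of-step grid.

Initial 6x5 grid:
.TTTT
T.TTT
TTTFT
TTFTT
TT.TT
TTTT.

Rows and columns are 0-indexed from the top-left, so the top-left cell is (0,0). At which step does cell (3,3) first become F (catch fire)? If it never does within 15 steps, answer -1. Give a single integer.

Step 1: cell (3,3)='F' (+5 fires, +2 burnt)
  -> target ignites at step 1
Step 2: cell (3,3)='.' (+8 fires, +5 burnt)
Step 3: cell (3,3)='.' (+7 fires, +8 burnt)
Step 4: cell (3,3)='.' (+4 fires, +7 burnt)
Step 5: cell (3,3)='.' (+0 fires, +4 burnt)
  fire out at step 5

1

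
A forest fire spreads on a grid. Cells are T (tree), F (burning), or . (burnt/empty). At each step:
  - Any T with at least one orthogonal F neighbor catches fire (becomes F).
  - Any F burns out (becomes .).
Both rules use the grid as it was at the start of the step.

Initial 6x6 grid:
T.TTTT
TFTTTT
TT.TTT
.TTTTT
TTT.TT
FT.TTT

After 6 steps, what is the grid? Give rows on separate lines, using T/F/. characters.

Step 1: 5 trees catch fire, 2 burn out
  T.TTTT
  F.FTTT
  TF.TTT
  .TTTTT
  FTT.TT
  .F.TTT
Step 2: 6 trees catch fire, 5 burn out
  F.FTTT
  ...FTT
  F..TTT
  .FTTTT
  .FT.TT
  ...TTT
Step 3: 5 trees catch fire, 6 burn out
  ...FTT
  ....FT
  ...FTT
  ..FTTT
  ..F.TT
  ...TTT
Step 4: 4 trees catch fire, 5 burn out
  ....FT
  .....F
  ....FT
  ...FTT
  ....TT
  ...TTT
Step 5: 3 trees catch fire, 4 burn out
  .....F
  ......
  .....F
  ....FT
  ....TT
  ...TTT
Step 6: 2 trees catch fire, 3 burn out
  ......
  ......
  ......
  .....F
  ....FT
  ...TTT

......
......
......
.....F
....FT
...TTT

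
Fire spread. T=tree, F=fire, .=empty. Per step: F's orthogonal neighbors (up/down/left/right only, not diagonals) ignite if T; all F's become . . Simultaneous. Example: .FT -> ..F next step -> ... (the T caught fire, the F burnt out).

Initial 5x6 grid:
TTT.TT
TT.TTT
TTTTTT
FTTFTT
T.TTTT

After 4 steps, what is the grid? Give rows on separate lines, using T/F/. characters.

Step 1: 7 trees catch fire, 2 burn out
  TTT.TT
  TT.TTT
  FTTFTT
  .FF.FT
  F.TFTT
Step 2: 8 trees catch fire, 7 burn out
  TTT.TT
  FT.FTT
  .FF.FT
  .....F
  ..F.FT
Step 3: 5 trees catch fire, 8 burn out
  FTT.TT
  .F..FT
  .....F
  ......
  .....F
Step 4: 3 trees catch fire, 5 burn out
  .FT.FT
  .....F
  ......
  ......
  ......

.FT.FT
.....F
......
......
......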